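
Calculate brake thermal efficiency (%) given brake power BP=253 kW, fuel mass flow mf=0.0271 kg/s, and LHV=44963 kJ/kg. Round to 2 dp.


eta_BTE = (BP / (mf * LHV)) * 100
Denominator = 0.0271 * 44963 = 1218.4973 kW
eta_BTE = (253 / 1218.4973) * 100 = 20.76%


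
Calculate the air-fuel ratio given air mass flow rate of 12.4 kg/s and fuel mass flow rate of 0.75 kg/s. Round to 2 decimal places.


AFR = m_air / m_fuel
AFR = 12.4 / 0.75 = 16.53


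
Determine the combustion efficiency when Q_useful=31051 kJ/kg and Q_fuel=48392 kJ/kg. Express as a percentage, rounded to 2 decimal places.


Efficiency = (Q_useful / Q_fuel) * 100
Efficiency = (31051 / 48392) * 100
Efficiency = 0.6417 * 100 = 64.17%


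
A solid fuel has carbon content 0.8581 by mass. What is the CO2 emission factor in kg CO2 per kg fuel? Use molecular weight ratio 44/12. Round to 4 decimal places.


EF = C_frac * (M_CO2 / M_C)
EF = 0.8581 * (44/12)
EF = 0.8581 * 3.666667 = 3.1464 kg_CO2/kg_fuel


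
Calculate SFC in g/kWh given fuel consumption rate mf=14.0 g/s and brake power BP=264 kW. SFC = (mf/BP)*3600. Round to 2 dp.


SFC = (mf / BP) * 3600
Rate = 14.0 / 264 = 0.053030 g/(s*kW)
SFC = 0.053030 * 3600 = 190.91 g/kWh


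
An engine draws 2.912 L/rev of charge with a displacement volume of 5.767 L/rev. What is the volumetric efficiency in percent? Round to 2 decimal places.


eta_v = (V_actual / V_disp) * 100
Ratio = 2.912 / 5.767 = 0.5049
eta_v = 0.5049 * 100 = 50.49%


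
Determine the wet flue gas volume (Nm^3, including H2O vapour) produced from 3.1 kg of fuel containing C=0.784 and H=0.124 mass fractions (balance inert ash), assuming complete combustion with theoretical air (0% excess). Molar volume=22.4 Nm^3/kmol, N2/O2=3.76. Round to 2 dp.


Per kg fuel: CO2 = (C/12 kmol)*22.4 = (0.784/12)*22.4 = 1.46347 Nm^3
Per kg fuel: H2O = (H/2 kmol)*22.4 = (0.124/2)*22.4 = 1.38880 Nm^3
O2 needed per kg fuel = C/12 + H/4 = 0.784/12 + 0.124/4 = 0.09633333 kmol
Per kg fuel: N2 = O2*3.76*22.4 = 0.09633333*3.76*22.4 = 8.11358 Nm^3
Total per kg = 1.46347 + 1.38880 + 8.11358 = 10.96585 Nm^3
Total = 10.96585 * 3.1 = 33.99 Nm^3


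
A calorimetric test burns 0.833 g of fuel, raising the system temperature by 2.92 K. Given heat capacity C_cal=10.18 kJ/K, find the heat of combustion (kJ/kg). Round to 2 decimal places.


Hc = C_cal * delta_T / m_fuel
Q_released = 10.18 * 2.92 = 29.7256 kJ
m_fuel = 0.833 g = 0.833/1000 kg = 0.000833 kg
Hc = 29.7256 / 0.000833 = 35684.99 kJ/kg


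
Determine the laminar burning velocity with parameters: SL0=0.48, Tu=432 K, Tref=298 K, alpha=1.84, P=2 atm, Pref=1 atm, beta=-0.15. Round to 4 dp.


SL = SL0 * (Tu/Tref)^alpha * (P/Pref)^beta
T ratio = 432/298 = 1.44966443
(T ratio)^alpha = 1.44966443^1.84 = 1.980305
(P/Pref)^beta = 2^(-0.15) = 0.901250
SL = 0.48 * 1.980305 * 0.901250 = 0.8567 m/s


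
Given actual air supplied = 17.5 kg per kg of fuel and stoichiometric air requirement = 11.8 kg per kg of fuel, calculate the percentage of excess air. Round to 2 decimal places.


Excess air = actual - stoichiometric = 17.5 - 11.8 = 5.70 kg/kg fuel
Excess air % = (excess / stoich) * 100 = (5.70 / 11.8) * 100 = 48.31%


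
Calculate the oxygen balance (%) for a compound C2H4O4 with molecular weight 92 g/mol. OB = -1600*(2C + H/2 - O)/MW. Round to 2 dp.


OB = -1600 * (2C + H/2 - O) / MW
Inner = 2*2 + 4/2 - 4 = 2.00
OB = -1600 * 2.00 / 92 = -34.78%


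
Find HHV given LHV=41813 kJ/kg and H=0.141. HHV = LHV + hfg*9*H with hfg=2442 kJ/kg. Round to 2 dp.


HHV = LHV + hfg * 9 * H
Water addition = 2442 * 9 * 0.141 = 3098.898 kJ/kg
HHV = 41813 + 3098.898 = 44911.90 kJ/kg


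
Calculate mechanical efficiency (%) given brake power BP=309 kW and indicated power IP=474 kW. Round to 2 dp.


eta_mech = (BP / IP) * 100
Ratio = 309 / 474 = 0.6519
eta_mech = 0.6519 * 100 = 65.19%


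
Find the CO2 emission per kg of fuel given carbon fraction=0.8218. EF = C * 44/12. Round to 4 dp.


EF = C_frac * (M_CO2 / M_C)
EF = 0.8218 * (44/12)
EF = 0.8218 * 3.666667 = 3.0133 kg_CO2/kg_fuel


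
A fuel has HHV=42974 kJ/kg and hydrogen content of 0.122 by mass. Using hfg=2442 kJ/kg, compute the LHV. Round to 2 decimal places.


LHV = HHV - hfg * 9 * H
Water correction = 2442 * 9 * 0.122 = 2681.316 kJ/kg
LHV = 42974 - 2681.316 = 40292.68 kJ/kg


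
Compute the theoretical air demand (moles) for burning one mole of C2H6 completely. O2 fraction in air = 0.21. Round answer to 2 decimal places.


Balanced combustion: C2H6 + 3.5 O2 -> 2 CO2 + 3 H2O
O2 needed = C + H/4 = 2 + 6/4 = 3.50 moles
Air moles = O2 / 0.21 = 3.50 / 0.21 = 16.67 moles air


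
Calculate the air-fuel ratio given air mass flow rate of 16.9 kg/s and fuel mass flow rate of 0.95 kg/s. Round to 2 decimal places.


AFR = m_air / m_fuel
AFR = 16.9 / 0.95 = 17.79


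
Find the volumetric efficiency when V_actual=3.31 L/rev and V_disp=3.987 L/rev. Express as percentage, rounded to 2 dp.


eta_v = (V_actual / V_disp) * 100
Ratio = 3.31 / 3.987 = 0.8302
eta_v = 0.8302 * 100 = 83.02%


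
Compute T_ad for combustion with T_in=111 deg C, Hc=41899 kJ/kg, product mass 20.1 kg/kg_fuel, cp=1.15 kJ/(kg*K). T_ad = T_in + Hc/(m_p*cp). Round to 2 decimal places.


T_ad = T_in + Hc / (m_p * cp)
Denominator = 20.1 * 1.15 = 23.1150
Temperature rise = 41899 / 23.1150 = 1812.63 K
T_ad = 111 + 1812.63 = 1923.63 deg C


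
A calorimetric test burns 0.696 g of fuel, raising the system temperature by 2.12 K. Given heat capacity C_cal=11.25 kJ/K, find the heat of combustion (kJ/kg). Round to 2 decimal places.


Hc = C_cal * delta_T / m_fuel
Q_released = 11.25 * 2.12 = 23.8500 kJ
m_fuel = 0.696 g = 0.696/1000 kg = 0.000696 kg
Hc = 23.8500 / 0.000696 = 34267.24 kJ/kg


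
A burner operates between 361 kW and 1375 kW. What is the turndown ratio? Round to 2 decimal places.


TDR = Q_max / Q_min
TDR = 1375 / 361 = 3.81


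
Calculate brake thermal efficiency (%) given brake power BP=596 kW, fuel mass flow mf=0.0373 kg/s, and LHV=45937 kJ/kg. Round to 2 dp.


eta_BTE = (BP / (mf * LHV)) * 100
Denominator = 0.0373 * 45937 = 1713.4501 kW
eta_BTE = (596 / 1713.4501) * 100 = 34.78%


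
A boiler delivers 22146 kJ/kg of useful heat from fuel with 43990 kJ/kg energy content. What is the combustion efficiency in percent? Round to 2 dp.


Efficiency = (Q_useful / Q_fuel) * 100
Efficiency = (22146 / 43990) * 100
Efficiency = 0.5034 * 100 = 50.34%


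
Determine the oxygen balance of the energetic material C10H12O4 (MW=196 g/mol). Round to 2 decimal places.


OB = -1600 * (2C + H/2 - O) / MW
Inner = 2*10 + 12/2 - 4 = 22.00
OB = -1600 * 22.00 / 196 = -179.59%


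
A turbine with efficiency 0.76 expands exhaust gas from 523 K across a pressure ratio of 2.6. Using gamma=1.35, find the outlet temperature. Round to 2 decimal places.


T_out = T_in * (1 - eta * (1 - PR^(-(gamma-1)/gamma)))
Exponent = -(1.35-1)/1.35 = -0.25925926
PR^exp = 2.6^(-0.25925926) = 0.78057442
Factor = 1 - 0.76*(1 - 0.78057442) = 0.83323656
T_out = 523 * 0.83323656 = 435.78 K


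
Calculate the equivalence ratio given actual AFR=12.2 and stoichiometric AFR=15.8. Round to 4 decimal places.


phi = AFR_stoich / AFR_actual
phi = 15.8 / 12.2 = 1.2951


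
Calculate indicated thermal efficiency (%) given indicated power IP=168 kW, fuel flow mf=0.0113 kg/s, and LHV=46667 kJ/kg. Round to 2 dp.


eta_ith = (IP / (mf * LHV)) * 100
Denominator = 0.0113 * 46667 = 527.3371 kW
eta_ith = (168 / 527.3371) * 100 = 31.86%


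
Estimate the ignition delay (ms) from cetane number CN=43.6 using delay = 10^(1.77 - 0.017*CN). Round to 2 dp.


delay = 10^(1.77 - 0.017*CN)
Exponent = 1.77 - 0.017*43.6 = 1.0288
delay = 10^1.0288 = 10.69 ms


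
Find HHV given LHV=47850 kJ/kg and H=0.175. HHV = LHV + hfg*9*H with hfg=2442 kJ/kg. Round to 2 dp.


HHV = LHV + hfg * 9 * H
Water addition = 2442 * 9 * 0.175 = 3846.150 kJ/kg
HHV = 47850 + 3846.150 = 51696.15 kJ/kg


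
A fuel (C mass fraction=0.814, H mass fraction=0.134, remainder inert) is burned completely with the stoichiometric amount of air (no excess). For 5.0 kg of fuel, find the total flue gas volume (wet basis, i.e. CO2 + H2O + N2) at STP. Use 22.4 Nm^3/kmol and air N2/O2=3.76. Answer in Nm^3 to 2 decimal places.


Per kg fuel: CO2 = (C/12 kmol)*22.4 = (0.814/12)*22.4 = 1.51947 Nm^3
Per kg fuel: H2O = (H/2 kmol)*22.4 = (0.134/2)*22.4 = 1.50080 Nm^3
O2 needed per kg fuel = C/12 + H/4 = 0.814/12 + 0.134/4 = 0.10133333 kmol
Per kg fuel: N2 = O2*3.76*22.4 = 0.10133333*3.76*22.4 = 8.53470 Nm^3
Total per kg = 1.51947 + 1.50080 + 8.53470 = 11.55497 Nm^3
Total = 11.55497 * 5.0 = 57.77 Nm^3


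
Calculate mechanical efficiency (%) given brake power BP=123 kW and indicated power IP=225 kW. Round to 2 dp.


eta_mech = (BP / IP) * 100
Ratio = 123 / 225 = 0.5467
eta_mech = 0.5467 * 100 = 54.67%


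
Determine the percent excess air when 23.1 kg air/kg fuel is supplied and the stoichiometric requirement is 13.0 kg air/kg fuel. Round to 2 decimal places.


Excess air = actual - stoichiometric = 23.1 - 13.0 = 10.10 kg/kg fuel
Excess air % = (excess / stoich) * 100 = (10.10 / 13.0) * 100 = 77.69%


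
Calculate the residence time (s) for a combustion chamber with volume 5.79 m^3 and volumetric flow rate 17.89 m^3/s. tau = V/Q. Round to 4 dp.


tau = V / Q_flow
tau = 5.79 / 17.89 = 0.3236 s


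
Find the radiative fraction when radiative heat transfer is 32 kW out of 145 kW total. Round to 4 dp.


f_rad = Q_rad / Q_total
f_rad = 32 / 145 = 0.2207


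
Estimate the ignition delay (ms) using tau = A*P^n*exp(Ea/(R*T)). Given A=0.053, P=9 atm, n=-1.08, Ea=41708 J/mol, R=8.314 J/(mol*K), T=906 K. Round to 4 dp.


tau = A * P^n * exp(Ea/(R*T))
P^n = 9^(-1.08) = 0.09320047
Ea/(R*T) = 41708/(8.314*906) = 5.537084
exp(Ea/(R*T)) = 253.936554
tau = 0.053 * 0.09320047 * 253.936554 = 1.2544 ms


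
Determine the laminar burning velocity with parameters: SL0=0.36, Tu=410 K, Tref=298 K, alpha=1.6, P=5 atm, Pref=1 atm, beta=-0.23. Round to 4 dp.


SL = SL0 * (Tu/Tref)^alpha * (P/Pref)^beta
T ratio = 410/298 = 1.37583893
(T ratio)^alpha = 1.37583893^1.6 = 1.666127
(P/Pref)^beta = 5^(-0.23) = 0.690616
SL = 0.36 * 1.666127 * 0.690616 = 0.4142 m/s


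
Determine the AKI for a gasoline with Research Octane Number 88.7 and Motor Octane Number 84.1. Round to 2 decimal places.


AKI = (RON + MON) / 2
AKI = (88.7 + 84.1) / 2
AKI = 172.8 / 2 = 86.40


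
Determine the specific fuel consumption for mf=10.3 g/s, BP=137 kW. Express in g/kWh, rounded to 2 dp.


SFC = (mf / BP) * 3600
Rate = 10.3 / 137 = 0.075182 g/(s*kW)
SFC = 0.075182 * 3600 = 270.66 g/kWh


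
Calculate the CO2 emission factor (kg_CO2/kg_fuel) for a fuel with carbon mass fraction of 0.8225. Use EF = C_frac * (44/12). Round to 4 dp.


EF = C_frac * (M_CO2 / M_C)
EF = 0.8225 * (44/12)
EF = 0.8225 * 3.666667 = 3.0158 kg_CO2/kg_fuel


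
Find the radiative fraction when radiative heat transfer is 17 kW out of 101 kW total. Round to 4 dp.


f_rad = Q_rad / Q_total
f_rad = 17 / 101 = 0.1683


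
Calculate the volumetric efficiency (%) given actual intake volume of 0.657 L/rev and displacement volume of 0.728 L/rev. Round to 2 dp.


eta_v = (V_actual / V_disp) * 100
Ratio = 0.657 / 0.728 = 0.9025
eta_v = 0.9025 * 100 = 90.25%


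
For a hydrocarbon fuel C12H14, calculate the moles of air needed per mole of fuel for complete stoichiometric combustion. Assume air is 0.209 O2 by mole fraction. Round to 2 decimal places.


Balanced combustion: C12H14 + 15.5 O2 -> 12 CO2 + 7 H2O
O2 needed = C + H/4 = 12 + 14/4 = 15.50 moles
Air moles = O2 / 0.209 = 15.50 / 0.209 = 74.16 moles air


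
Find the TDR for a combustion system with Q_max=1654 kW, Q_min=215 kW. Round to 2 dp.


TDR = Q_max / Q_min
TDR = 1654 / 215 = 7.69


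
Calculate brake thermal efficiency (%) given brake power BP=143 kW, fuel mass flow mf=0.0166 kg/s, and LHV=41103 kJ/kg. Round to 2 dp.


eta_BTE = (BP / (mf * LHV)) * 100
Denominator = 0.0166 * 41103 = 682.3098 kW
eta_BTE = (143 / 682.3098) * 100 = 20.96%


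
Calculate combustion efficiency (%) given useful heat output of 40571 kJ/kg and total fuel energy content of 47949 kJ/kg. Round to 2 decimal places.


Efficiency = (Q_useful / Q_fuel) * 100
Efficiency = (40571 / 47949) * 100
Efficiency = 0.8461 * 100 = 84.61%


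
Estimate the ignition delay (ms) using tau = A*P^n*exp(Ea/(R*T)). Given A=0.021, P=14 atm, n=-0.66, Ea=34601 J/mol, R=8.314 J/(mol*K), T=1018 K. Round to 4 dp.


tau = A * P^n * exp(Ea/(R*T))
P^n = 14^(-0.66) = 0.17520863
Ea/(R*T) = 34601/(8.314*1018) = 4.088188
exp(Ea/(R*T)) = 59.631737
tau = 0.021 * 0.17520863 * 59.631737 = 0.2194 ms


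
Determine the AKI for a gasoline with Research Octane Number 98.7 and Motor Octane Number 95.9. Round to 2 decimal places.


AKI = (RON + MON) / 2
AKI = (98.7 + 95.9) / 2
AKI = 194.6 / 2 = 97.30


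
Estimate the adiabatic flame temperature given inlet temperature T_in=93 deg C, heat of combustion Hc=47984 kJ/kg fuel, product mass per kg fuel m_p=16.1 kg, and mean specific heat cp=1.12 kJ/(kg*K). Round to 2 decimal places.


T_ad = T_in + Hc / (m_p * cp)
Denominator = 16.1 * 1.12 = 18.0320
Temperature rise = 47984 / 18.0320 = 2661.05 K
T_ad = 93 + 2661.05 = 2754.05 deg C


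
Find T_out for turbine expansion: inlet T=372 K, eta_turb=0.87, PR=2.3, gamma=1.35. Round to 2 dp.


T_out = T_in * (1 - eta * (1 - PR^(-(gamma-1)/gamma)))
Exponent = -(1.35-1)/1.35 = -0.25925926
PR^exp = 2.3^(-0.25925926) = 0.80578413
Factor = 1 - 0.87*(1 - 0.80578413) = 0.83103219
T_out = 372 * 0.83103219 = 309.14 K


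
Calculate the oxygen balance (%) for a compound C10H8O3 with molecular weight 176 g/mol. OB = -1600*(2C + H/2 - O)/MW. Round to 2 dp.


OB = -1600 * (2C + H/2 - O) / MW
Inner = 2*10 + 8/2 - 3 = 21.00
OB = -1600 * 21.00 / 176 = -190.91%


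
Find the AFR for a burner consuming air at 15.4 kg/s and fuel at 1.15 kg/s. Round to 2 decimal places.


AFR = m_air / m_fuel
AFR = 15.4 / 1.15 = 13.39


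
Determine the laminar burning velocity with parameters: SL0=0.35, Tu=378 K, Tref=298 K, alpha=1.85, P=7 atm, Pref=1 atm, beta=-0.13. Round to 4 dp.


SL = SL0 * (Tu/Tref)^alpha * (P/Pref)^beta
T ratio = 378/298 = 1.26845638
(T ratio)^alpha = 1.26845638^1.85 = 1.552601
(P/Pref)^beta = 7^(-0.13) = 0.776492
SL = 0.35 * 1.552601 * 0.776492 = 0.4220 m/s


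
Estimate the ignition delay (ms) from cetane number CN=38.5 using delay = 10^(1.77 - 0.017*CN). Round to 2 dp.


delay = 10^(1.77 - 0.017*CN)
Exponent = 1.77 - 0.017*38.5 = 1.1155
delay = 10^1.1155 = 13.05 ms


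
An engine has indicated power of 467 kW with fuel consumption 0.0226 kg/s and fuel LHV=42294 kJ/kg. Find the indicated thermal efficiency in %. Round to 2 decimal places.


eta_ith = (IP / (mf * LHV)) * 100
Denominator = 0.0226 * 42294 = 955.8444 kW
eta_ith = (467 / 955.8444) * 100 = 48.86%


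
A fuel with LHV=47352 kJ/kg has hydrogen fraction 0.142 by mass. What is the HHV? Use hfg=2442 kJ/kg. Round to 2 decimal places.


HHV = LHV + hfg * 9 * H
Water addition = 2442 * 9 * 0.142 = 3120.876 kJ/kg
HHV = 47352 + 3120.876 = 50472.88 kJ/kg


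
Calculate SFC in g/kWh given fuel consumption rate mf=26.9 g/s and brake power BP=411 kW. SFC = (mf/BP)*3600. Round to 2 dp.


SFC = (mf / BP) * 3600
Rate = 26.9 / 411 = 0.065450 g/(s*kW)
SFC = 0.065450 * 3600 = 235.62 g/kWh


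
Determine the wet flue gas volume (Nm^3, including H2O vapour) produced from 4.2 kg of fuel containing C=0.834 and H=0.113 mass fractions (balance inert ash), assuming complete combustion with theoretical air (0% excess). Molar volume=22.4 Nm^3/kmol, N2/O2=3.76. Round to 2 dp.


Per kg fuel: CO2 = (C/12 kmol)*22.4 = (0.834/12)*22.4 = 1.55680 Nm^3
Per kg fuel: H2O = (H/2 kmol)*22.4 = (0.113/2)*22.4 = 1.26560 Nm^3
O2 needed per kg fuel = C/12 + H/4 = 0.834/12 + 0.113/4 = 0.09775000 kmol
Per kg fuel: N2 = O2*3.76*22.4 = 0.09775000*3.76*22.4 = 8.23290 Nm^3
Total per kg = 1.55680 + 1.26560 + 8.23290 = 11.05530 Nm^3
Total = 11.05530 * 4.2 = 46.43 Nm^3


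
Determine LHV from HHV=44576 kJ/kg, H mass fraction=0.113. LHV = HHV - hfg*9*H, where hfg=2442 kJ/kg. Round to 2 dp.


LHV = HHV - hfg * 9 * H
Water correction = 2442 * 9 * 0.113 = 2483.514 kJ/kg
LHV = 44576 - 2483.514 = 42092.49 kJ/kg


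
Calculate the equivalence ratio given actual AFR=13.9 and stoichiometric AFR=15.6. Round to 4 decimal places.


phi = AFR_stoich / AFR_actual
phi = 15.6 / 13.9 = 1.1223


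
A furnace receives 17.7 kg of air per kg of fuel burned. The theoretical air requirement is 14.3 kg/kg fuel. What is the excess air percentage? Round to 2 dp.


Excess air = actual - stoichiometric = 17.7 - 14.3 = 3.40 kg/kg fuel
Excess air % = (excess / stoich) * 100 = (3.40 / 14.3) * 100 = 23.78%


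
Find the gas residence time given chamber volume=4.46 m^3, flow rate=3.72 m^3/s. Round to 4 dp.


tau = V / Q_flow
tau = 4.46 / 3.72 = 1.1989 s


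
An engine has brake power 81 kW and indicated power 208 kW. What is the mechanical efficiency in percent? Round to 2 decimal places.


eta_mech = (BP / IP) * 100
Ratio = 81 / 208 = 0.3894
eta_mech = 0.3894 * 100 = 38.94%


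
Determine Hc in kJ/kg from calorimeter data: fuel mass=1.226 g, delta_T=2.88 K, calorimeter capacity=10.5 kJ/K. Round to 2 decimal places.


Hc = C_cal * delta_T / m_fuel
Q_released = 10.5 * 2.88 = 30.2400 kJ
m_fuel = 1.226 g = 1.226/1000 kg = 0.001226 kg
Hc = 30.2400 / 0.001226 = 24665.58 kJ/kg


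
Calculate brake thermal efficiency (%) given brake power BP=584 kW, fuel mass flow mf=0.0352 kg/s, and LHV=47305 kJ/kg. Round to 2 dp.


eta_BTE = (BP / (mf * LHV)) * 100
Denominator = 0.0352 * 47305 = 1665.1360 kW
eta_BTE = (584 / 1665.1360) * 100 = 35.07%


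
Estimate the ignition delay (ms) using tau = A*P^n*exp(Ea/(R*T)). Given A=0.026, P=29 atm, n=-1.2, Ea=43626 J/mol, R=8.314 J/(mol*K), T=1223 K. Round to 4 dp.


tau = A * P^n * exp(Ea/(R*T))
P^n = 29^(-1.2) = 0.01758419
Ea/(R*T) = 43626/(8.314*1223) = 4.290510
exp(Ea/(R*T)) = 73.003690
tau = 0.026 * 0.01758419 * 73.003690 = 0.0334 ms


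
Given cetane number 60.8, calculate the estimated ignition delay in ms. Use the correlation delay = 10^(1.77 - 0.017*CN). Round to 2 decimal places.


delay = 10^(1.77 - 0.017*CN)
Exponent = 1.77 - 0.017*60.8 = 0.7364
delay = 10^0.7364 = 5.45 ms


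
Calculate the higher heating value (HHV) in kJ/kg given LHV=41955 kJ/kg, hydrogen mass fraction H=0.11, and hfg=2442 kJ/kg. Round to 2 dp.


HHV = LHV + hfg * 9 * H
Water addition = 2442 * 9 * 0.11 = 2417.580 kJ/kg
HHV = 41955 + 2417.580 = 44372.58 kJ/kg


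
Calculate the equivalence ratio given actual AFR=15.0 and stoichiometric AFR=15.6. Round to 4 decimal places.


phi = AFR_stoich / AFR_actual
phi = 15.6 / 15.0 = 1.0400


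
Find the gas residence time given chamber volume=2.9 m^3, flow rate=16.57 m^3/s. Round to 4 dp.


tau = V / Q_flow
tau = 2.9 / 16.57 = 0.1750 s


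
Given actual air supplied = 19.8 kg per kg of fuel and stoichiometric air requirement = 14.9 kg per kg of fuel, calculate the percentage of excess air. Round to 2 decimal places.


Excess air = actual - stoichiometric = 19.8 - 14.9 = 4.90 kg/kg fuel
Excess air % = (excess / stoich) * 100 = (4.90 / 14.9) * 100 = 32.89%


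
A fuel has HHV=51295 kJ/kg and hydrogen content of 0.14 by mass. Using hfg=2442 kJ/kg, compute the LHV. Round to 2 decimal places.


LHV = HHV - hfg * 9 * H
Water correction = 2442 * 9 * 0.14 = 3076.920 kJ/kg
LHV = 51295 - 3076.920 = 48218.08 kJ/kg


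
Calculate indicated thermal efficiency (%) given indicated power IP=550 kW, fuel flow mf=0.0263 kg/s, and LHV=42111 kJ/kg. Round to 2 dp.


eta_ith = (IP / (mf * LHV)) * 100
Denominator = 0.0263 * 42111 = 1107.5193 kW
eta_ith = (550 / 1107.5193) * 100 = 49.66%


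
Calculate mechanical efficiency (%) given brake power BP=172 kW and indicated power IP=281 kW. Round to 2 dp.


eta_mech = (BP / IP) * 100
Ratio = 172 / 281 = 0.6121
eta_mech = 0.6121 * 100 = 61.21%


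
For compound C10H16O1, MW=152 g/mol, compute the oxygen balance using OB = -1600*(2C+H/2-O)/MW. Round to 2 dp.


OB = -1600 * (2C + H/2 - O) / MW
Inner = 2*10 + 16/2 - 1 = 27.00
OB = -1600 * 27.00 / 152 = -284.21%


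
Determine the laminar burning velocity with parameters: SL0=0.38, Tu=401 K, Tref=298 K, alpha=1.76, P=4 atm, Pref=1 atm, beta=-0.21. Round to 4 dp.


SL = SL0 * (Tu/Tref)^alpha * (P/Pref)^beta
T ratio = 401/298 = 1.34563758
(T ratio)^alpha = 1.34563758^1.76 = 1.686217
(P/Pref)^beta = 4^(-0.21) = 0.747425
SL = 0.38 * 1.686217 * 0.747425 = 0.4789 m/s


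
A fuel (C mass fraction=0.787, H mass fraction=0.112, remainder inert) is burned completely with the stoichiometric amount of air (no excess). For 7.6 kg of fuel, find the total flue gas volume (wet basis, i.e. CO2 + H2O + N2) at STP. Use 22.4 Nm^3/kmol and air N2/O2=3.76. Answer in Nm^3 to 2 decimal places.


Per kg fuel: CO2 = (C/12 kmol)*22.4 = (0.787/12)*22.4 = 1.46907 Nm^3
Per kg fuel: H2O = (H/2 kmol)*22.4 = (0.112/2)*22.4 = 1.25440 Nm^3
O2 needed per kg fuel = C/12 + H/4 = 0.787/12 + 0.112/4 = 0.09358333 kmol
Per kg fuel: N2 = O2*3.76*22.4 = 0.09358333*3.76*22.4 = 7.88196 Nm^3
Total per kg = 1.46907 + 1.25440 + 7.88196 = 10.60543 Nm^3
Total = 10.60543 * 7.6 = 80.60 Nm^3


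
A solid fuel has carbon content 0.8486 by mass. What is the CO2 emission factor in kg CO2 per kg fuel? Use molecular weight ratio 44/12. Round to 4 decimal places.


EF = C_frac * (M_CO2 / M_C)
EF = 0.8486 * (44/12)
EF = 0.8486 * 3.666667 = 3.1115 kg_CO2/kg_fuel


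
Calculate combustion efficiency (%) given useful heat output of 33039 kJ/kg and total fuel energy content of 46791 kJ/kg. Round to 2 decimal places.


Efficiency = (Q_useful / Q_fuel) * 100
Efficiency = (33039 / 46791) * 100
Efficiency = 0.7061 * 100 = 70.61%


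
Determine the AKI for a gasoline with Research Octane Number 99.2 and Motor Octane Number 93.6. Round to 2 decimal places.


AKI = (RON + MON) / 2
AKI = (99.2 + 93.6) / 2
AKI = 192.8 / 2 = 96.40


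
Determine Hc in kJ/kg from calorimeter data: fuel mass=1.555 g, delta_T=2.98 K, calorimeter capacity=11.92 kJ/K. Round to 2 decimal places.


Hc = C_cal * delta_T / m_fuel
Q_released = 11.92 * 2.98 = 35.5216 kJ
m_fuel = 1.555 g = 1.555/1000 kg = 0.001555 kg
Hc = 35.5216 / 0.001555 = 22843.47 kJ/kg


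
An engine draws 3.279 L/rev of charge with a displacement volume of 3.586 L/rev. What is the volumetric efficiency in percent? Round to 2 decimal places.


eta_v = (V_actual / V_disp) * 100
Ratio = 3.279 / 3.586 = 0.9144
eta_v = 0.9144 * 100 = 91.44%


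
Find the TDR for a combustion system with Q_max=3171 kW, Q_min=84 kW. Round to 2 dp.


TDR = Q_max / Q_min
TDR = 3171 / 84 = 37.75


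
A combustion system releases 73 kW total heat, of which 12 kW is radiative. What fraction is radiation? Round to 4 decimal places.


f_rad = Q_rad / Q_total
f_rad = 12 / 73 = 0.1644


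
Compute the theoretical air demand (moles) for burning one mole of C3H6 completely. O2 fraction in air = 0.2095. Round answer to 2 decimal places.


Balanced combustion: C3H6 + 4.5 O2 -> 3 CO2 + 3 H2O
O2 needed = C + H/4 = 3 + 6/4 = 4.50 moles
Air moles = O2 / 0.2095 = 4.50 / 0.2095 = 21.48 moles air


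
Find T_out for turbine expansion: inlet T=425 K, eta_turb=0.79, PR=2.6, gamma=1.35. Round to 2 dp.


T_out = T_in * (1 - eta * (1 - PR^(-(gamma-1)/gamma)))
Exponent = -(1.35-1)/1.35 = -0.25925926
PR^exp = 2.6^(-0.25925926) = 0.78057442
Factor = 1 - 0.79*(1 - 0.78057442) = 0.82665379
T_out = 425 * 0.82665379 = 351.33 K


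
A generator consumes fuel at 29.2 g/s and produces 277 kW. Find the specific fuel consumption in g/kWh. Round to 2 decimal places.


SFC = (mf / BP) * 3600
Rate = 29.2 / 277 = 0.105415 g/(s*kW)
SFC = 0.105415 * 3600 = 379.49 g/kWh


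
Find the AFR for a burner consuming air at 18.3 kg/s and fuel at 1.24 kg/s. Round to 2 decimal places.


AFR = m_air / m_fuel
AFR = 18.3 / 1.24 = 14.76


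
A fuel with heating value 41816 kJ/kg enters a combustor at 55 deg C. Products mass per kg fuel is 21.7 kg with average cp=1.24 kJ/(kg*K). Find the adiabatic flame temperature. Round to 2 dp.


T_ad = T_in + Hc / (m_p * cp)
Denominator = 21.7 * 1.24 = 26.9080
Temperature rise = 41816 / 26.9080 = 1554.04 K
T_ad = 55 + 1554.04 = 1609.04 deg C


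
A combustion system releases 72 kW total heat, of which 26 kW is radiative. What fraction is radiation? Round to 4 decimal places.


f_rad = Q_rad / Q_total
f_rad = 26 / 72 = 0.3611


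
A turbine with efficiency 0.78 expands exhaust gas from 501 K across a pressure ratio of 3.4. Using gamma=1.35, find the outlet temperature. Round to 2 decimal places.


T_out = T_in * (1 - eta * (1 - PR^(-(gamma-1)/gamma)))
Exponent = -(1.35-1)/1.35 = -0.25925926
PR^exp = 3.4^(-0.25925926) = 0.72813041
Factor = 1 - 0.78*(1 - 0.72813041) = 0.78794172
T_out = 501 * 0.78794172 = 394.76 K


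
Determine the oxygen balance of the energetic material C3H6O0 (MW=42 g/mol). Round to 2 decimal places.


OB = -1600 * (2C + H/2 - O) / MW
Inner = 2*3 + 6/2 - 0 = 9.00
OB = -1600 * 9.00 / 42 = -342.86%


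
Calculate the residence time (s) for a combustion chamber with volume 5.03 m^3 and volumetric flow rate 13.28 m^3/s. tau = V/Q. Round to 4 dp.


tau = V / Q_flow
tau = 5.03 / 13.28 = 0.3788 s


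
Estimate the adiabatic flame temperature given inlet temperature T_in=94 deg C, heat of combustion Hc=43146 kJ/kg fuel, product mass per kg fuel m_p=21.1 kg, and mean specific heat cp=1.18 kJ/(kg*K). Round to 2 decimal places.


T_ad = T_in + Hc / (m_p * cp)
Denominator = 21.1 * 1.18 = 24.8980
Temperature rise = 43146 / 24.8980 = 1732.91 K
T_ad = 94 + 1732.91 = 1826.91 deg C


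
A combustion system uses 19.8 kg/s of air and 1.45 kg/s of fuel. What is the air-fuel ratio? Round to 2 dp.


AFR = m_air / m_fuel
AFR = 19.8 / 1.45 = 13.66


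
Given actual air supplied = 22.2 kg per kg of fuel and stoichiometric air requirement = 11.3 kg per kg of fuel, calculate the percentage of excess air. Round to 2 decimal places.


Excess air = actual - stoichiometric = 22.2 - 11.3 = 10.90 kg/kg fuel
Excess air % = (excess / stoich) * 100 = (10.90 / 11.3) * 100 = 96.46%


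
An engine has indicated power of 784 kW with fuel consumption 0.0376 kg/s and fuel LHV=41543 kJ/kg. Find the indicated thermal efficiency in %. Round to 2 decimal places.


eta_ith = (IP / (mf * LHV)) * 100
Denominator = 0.0376 * 41543 = 1562.0168 kW
eta_ith = (784 / 1562.0168) * 100 = 50.19%


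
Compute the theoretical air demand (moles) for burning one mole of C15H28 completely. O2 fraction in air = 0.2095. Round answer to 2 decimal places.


Balanced combustion: C15H28 + 22 O2 -> 15 CO2 + 14 H2O
O2 needed = C + H/4 = 15 + 28/4 = 22.00 moles
Air moles = O2 / 0.2095 = 22.00 / 0.2095 = 105.01 moles air


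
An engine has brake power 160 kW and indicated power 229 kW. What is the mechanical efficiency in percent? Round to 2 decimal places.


eta_mech = (BP / IP) * 100
Ratio = 160 / 229 = 0.6987
eta_mech = 0.6987 * 100 = 69.87%


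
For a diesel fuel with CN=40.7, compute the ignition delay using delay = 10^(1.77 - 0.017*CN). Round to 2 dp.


delay = 10^(1.77 - 0.017*CN)
Exponent = 1.77 - 0.017*40.7 = 1.0781
delay = 10^1.0781 = 11.97 ms


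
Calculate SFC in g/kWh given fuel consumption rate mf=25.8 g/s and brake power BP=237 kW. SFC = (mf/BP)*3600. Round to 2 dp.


SFC = (mf / BP) * 3600
Rate = 25.8 / 237 = 0.108861 g/(s*kW)
SFC = 0.108861 * 3600 = 391.90 g/kWh


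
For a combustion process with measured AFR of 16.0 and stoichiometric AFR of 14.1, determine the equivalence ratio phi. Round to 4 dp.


phi = AFR_stoich / AFR_actual
phi = 14.1 / 16.0 = 0.8813


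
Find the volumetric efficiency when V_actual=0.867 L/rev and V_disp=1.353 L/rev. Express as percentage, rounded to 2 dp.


eta_v = (V_actual / V_disp) * 100
Ratio = 0.867 / 1.353 = 0.6408
eta_v = 0.6408 * 100 = 64.08%


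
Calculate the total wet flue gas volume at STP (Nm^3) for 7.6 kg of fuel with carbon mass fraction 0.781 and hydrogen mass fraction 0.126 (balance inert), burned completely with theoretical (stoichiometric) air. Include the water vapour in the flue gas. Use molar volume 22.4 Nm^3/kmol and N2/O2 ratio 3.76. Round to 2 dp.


Per kg fuel: CO2 = (C/12 kmol)*22.4 = (0.781/12)*22.4 = 1.45787 Nm^3
Per kg fuel: H2O = (H/2 kmol)*22.4 = (0.126/2)*22.4 = 1.41120 Nm^3
O2 needed per kg fuel = C/12 + H/4 = 0.781/12 + 0.126/4 = 0.09658333 kmol
Per kg fuel: N2 = O2*3.76*22.4 = 0.09658333*3.76*22.4 = 8.13463 Nm^3
Total per kg = 1.45787 + 1.41120 + 8.13463 = 11.00370 Nm^3
Total = 11.00370 * 7.6 = 83.63 Nm^3


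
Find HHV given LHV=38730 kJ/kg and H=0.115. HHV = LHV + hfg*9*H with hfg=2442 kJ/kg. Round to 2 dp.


HHV = LHV + hfg * 9 * H
Water addition = 2442 * 9 * 0.115 = 2527.470 kJ/kg
HHV = 38730 + 2527.470 = 41257.47 kJ/kg


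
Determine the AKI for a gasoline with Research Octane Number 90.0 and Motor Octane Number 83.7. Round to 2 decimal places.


AKI = (RON + MON) / 2
AKI = (90.0 + 83.7) / 2
AKI = 173.7 / 2 = 86.85


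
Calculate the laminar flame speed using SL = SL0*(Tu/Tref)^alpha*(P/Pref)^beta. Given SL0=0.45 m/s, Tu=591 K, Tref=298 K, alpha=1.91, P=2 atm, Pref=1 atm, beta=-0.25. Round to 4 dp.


SL = SL0 * (Tu/Tref)^alpha * (P/Pref)^beta
T ratio = 591/298 = 1.98322148
(T ratio)^alpha = 1.98322148^1.91 = 3.698103
(P/Pref)^beta = 2^(-0.25) = 0.840896
SL = 0.45 * 3.698103 * 0.840896 = 1.3994 m/s


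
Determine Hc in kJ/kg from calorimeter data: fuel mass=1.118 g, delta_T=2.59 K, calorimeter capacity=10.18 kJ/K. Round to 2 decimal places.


Hc = C_cal * delta_T / m_fuel
Q_released = 10.18 * 2.59 = 26.3662 kJ
m_fuel = 1.118 g = 1.118/1000 kg = 0.001118 kg
Hc = 26.3662 / 0.001118 = 23583.36 kJ/kg


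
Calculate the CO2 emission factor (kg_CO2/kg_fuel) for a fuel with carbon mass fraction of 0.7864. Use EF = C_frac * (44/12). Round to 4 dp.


EF = C_frac * (M_CO2 / M_C)
EF = 0.7864 * (44/12)
EF = 0.7864 * 3.666667 = 2.8835 kg_CO2/kg_fuel


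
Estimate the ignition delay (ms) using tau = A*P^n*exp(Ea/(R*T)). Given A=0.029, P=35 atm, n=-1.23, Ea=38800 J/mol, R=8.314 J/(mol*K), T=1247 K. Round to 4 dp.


tau = A * P^n * exp(Ea/(R*T))
P^n = 35^(-1.23) = 0.01261236
Ea/(R*T) = 38800/(8.314*1247) = 3.742443
exp(Ea/(R*T)) = 42.200982
tau = 0.029 * 0.01261236 * 42.200982 = 0.0154 ms


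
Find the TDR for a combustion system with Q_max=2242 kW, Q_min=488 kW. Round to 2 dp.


TDR = Q_max / Q_min
TDR = 2242 / 488 = 4.59


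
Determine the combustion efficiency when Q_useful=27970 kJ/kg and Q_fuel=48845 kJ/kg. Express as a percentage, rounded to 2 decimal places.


Efficiency = (Q_useful / Q_fuel) * 100
Efficiency = (27970 / 48845) * 100
Efficiency = 0.5726 * 100 = 57.26%


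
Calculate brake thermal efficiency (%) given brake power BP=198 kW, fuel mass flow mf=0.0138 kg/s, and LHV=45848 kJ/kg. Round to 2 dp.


eta_BTE = (BP / (mf * LHV)) * 100
Denominator = 0.0138 * 45848 = 632.7024 kW
eta_BTE = (198 / 632.7024) * 100 = 31.29%


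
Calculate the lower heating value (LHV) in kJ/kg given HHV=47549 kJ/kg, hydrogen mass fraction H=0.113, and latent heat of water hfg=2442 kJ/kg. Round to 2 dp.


LHV = HHV - hfg * 9 * H
Water correction = 2442 * 9 * 0.113 = 2483.514 kJ/kg
LHV = 47549 - 2483.514 = 45065.49 kJ/kg


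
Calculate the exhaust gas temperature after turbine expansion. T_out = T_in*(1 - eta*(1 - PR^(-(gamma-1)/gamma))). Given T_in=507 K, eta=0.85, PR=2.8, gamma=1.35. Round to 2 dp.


T_out = T_in * (1 - eta * (1 - PR^(-(gamma-1)/gamma)))
Exponent = -(1.35-1)/1.35 = -0.25925926
PR^exp = 2.8^(-0.25925926) = 0.76572026
Factor = 1 - 0.85*(1 - 0.76572026) = 0.80086222
T_out = 507 * 0.80086222 = 406.04 K


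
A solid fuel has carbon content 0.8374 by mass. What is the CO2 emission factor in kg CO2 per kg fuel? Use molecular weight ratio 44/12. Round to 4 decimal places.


EF = C_frac * (M_CO2 / M_C)
EF = 0.8374 * (44/12)
EF = 0.8374 * 3.666667 = 3.0705 kg_CO2/kg_fuel


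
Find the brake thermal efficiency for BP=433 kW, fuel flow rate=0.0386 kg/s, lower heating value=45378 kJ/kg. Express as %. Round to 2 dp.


eta_BTE = (BP / (mf * LHV)) * 100
Denominator = 0.0386 * 45378 = 1751.5908 kW
eta_BTE = (433 / 1751.5908) * 100 = 24.72%


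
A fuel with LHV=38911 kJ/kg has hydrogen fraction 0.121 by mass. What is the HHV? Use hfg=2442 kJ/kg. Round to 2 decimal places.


HHV = LHV + hfg * 9 * H
Water addition = 2442 * 9 * 0.121 = 2659.338 kJ/kg
HHV = 38911 + 2659.338 = 41570.34 kJ/kg


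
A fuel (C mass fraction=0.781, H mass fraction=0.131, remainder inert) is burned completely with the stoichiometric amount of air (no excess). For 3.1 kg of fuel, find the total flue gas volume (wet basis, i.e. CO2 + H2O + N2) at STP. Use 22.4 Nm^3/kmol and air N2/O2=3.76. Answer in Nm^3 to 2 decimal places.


Per kg fuel: CO2 = (C/12 kmol)*22.4 = (0.781/12)*22.4 = 1.45787 Nm^3
Per kg fuel: H2O = (H/2 kmol)*22.4 = (0.131/2)*22.4 = 1.46720 Nm^3
O2 needed per kg fuel = C/12 + H/4 = 0.781/12 + 0.131/4 = 0.09783333 kmol
Per kg fuel: N2 = O2*3.76*22.4 = 0.09783333*3.76*22.4 = 8.23991 Nm^3
Total per kg = 1.45787 + 1.46720 + 8.23991 = 11.16498 Nm^3
Total = 11.16498 * 3.1 = 34.61 Nm^3


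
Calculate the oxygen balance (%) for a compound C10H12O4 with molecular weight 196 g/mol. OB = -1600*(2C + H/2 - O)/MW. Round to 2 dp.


OB = -1600 * (2C + H/2 - O) / MW
Inner = 2*10 + 12/2 - 4 = 22.00
OB = -1600 * 22.00 / 196 = -179.59%


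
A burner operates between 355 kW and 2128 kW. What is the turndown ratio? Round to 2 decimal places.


TDR = Q_max / Q_min
TDR = 2128 / 355 = 5.99


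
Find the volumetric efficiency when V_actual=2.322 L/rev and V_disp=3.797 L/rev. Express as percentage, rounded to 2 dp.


eta_v = (V_actual / V_disp) * 100
Ratio = 2.322 / 3.797 = 0.6115
eta_v = 0.6115 * 100 = 61.15%


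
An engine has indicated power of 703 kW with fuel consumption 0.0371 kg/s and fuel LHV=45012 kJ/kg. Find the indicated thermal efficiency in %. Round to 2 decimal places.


eta_ith = (IP / (mf * LHV)) * 100
Denominator = 0.0371 * 45012 = 1669.9452 kW
eta_ith = (703 / 1669.9452) * 100 = 42.10%


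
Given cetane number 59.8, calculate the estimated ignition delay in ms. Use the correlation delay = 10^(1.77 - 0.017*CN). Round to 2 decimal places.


delay = 10^(1.77 - 0.017*CN)
Exponent = 1.77 - 0.017*59.8 = 0.7534
delay = 10^0.7534 = 5.67 ms


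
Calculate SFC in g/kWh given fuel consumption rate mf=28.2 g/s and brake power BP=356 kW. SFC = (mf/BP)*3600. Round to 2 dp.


SFC = (mf / BP) * 3600
Rate = 28.2 / 356 = 0.079213 g/(s*kW)
SFC = 0.079213 * 3600 = 285.17 g/kWh


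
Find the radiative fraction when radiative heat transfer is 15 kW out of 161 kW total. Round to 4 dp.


f_rad = Q_rad / Q_total
f_rad = 15 / 161 = 0.0932


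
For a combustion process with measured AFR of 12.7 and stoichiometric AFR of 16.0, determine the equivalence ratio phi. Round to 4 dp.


phi = AFR_stoich / AFR_actual
phi = 16.0 / 12.7 = 1.2598


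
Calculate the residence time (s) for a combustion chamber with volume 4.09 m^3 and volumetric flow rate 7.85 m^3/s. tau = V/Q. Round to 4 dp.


tau = V / Q_flow
tau = 4.09 / 7.85 = 0.5210 s


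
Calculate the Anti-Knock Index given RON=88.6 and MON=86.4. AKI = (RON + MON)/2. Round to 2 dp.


AKI = (RON + MON) / 2
AKI = (88.6 + 86.4) / 2
AKI = 175.0 / 2 = 87.50


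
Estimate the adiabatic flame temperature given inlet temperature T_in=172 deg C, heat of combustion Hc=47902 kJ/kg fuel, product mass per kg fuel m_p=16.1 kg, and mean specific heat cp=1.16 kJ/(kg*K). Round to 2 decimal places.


T_ad = T_in + Hc / (m_p * cp)
Denominator = 16.1 * 1.16 = 18.6760
Temperature rise = 47902 / 18.6760 = 2564.90 K
T_ad = 172 + 2564.90 = 2736.90 deg C


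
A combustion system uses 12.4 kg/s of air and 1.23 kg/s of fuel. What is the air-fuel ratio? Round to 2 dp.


AFR = m_air / m_fuel
AFR = 12.4 / 1.23 = 10.08


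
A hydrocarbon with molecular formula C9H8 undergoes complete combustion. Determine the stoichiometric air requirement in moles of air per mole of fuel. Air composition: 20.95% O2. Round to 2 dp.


Balanced combustion: C9H8 + 11 O2 -> 9 CO2 + 4 H2O
O2 needed = C + H/4 = 9 + 8/4 = 11.00 moles
Air moles = O2 / 0.2095 = 11.00 / 0.2095 = 52.51 moles air


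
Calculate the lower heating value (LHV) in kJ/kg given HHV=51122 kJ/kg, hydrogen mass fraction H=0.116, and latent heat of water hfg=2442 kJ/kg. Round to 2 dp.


LHV = HHV - hfg * 9 * H
Water correction = 2442 * 9 * 0.116 = 2549.448 kJ/kg
LHV = 51122 - 2549.448 = 48572.55 kJ/kg


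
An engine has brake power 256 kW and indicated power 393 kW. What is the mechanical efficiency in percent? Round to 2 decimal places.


eta_mech = (BP / IP) * 100
Ratio = 256 / 393 = 0.6514
eta_mech = 0.6514 * 100 = 65.14%


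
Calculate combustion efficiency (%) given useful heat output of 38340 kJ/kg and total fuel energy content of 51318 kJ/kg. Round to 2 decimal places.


Efficiency = (Q_useful / Q_fuel) * 100
Efficiency = (38340 / 51318) * 100
Efficiency = 0.7471 * 100 = 74.71%


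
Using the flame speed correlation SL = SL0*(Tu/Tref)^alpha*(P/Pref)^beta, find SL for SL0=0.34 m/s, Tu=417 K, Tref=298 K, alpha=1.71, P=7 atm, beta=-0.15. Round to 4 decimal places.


SL = SL0 * (Tu/Tref)^alpha * (P/Pref)^beta
T ratio = 417/298 = 1.39932886
(T ratio)^alpha = 1.39932886^1.71 = 1.776327
(P/Pref)^beta = 7^(-0.15) = 0.746853
SL = 0.34 * 1.776327 * 0.746853 = 0.4511 m/s


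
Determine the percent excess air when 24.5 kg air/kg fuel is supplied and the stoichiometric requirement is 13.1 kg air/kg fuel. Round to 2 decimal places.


Excess air = actual - stoichiometric = 24.5 - 13.1 = 11.40 kg/kg fuel
Excess air % = (excess / stoich) * 100 = (11.40 / 13.1) * 100 = 87.02%


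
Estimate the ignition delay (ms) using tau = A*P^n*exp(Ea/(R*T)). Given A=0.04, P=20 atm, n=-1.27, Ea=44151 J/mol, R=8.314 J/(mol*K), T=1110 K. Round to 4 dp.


tau = A * P^n * exp(Ea/(R*T))
P^n = 20^(-1.27) = 0.02226855
Ea/(R*T) = 44151/(8.314*1110) = 4.784180
exp(Ea/(R*T)) = 119.603294
tau = 0.04 * 0.02226855 * 119.603294 = 0.1065 ms


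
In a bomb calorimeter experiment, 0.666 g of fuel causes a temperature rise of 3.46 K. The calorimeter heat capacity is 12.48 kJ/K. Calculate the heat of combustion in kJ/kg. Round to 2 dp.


Hc = C_cal * delta_T / m_fuel
Q_released = 12.48 * 3.46 = 43.1808 kJ
m_fuel = 0.666 g = 0.666/1000 kg = 0.000666 kg
Hc = 43.1808 / 0.000666 = 64836.04 kJ/kg


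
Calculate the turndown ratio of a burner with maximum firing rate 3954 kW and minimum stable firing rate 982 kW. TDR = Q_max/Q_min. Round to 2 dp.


TDR = Q_max / Q_min
TDR = 3954 / 982 = 4.03


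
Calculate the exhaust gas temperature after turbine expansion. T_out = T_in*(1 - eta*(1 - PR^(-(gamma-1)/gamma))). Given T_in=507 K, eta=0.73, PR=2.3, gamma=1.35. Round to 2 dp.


T_out = T_in * (1 - eta * (1 - PR^(-(gamma-1)/gamma)))
Exponent = -(1.35-1)/1.35 = -0.25925926
PR^exp = 2.3^(-0.25925926) = 0.80578413
Factor = 1 - 0.73*(1 - 0.80578413) = 0.85822241
T_out = 507 * 0.85822241 = 435.12 K


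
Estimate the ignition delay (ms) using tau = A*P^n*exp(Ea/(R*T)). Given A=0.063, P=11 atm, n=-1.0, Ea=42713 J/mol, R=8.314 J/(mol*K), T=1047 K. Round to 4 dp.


tau = A * P^n * exp(Ea/(R*T))
P^n = 11^(-1.0) = 0.09090909
Ea/(R*T) = 42713/(8.314*1047) = 4.906857
exp(Ea/(R*T)) = 135.213727
tau = 0.063 * 0.09090909 * 135.213727 = 0.7744 ms


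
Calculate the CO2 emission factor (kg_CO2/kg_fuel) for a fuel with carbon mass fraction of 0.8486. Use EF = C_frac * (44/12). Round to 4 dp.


EF = C_frac * (M_CO2 / M_C)
EF = 0.8486 * (44/12)
EF = 0.8486 * 3.666667 = 3.1115 kg_CO2/kg_fuel


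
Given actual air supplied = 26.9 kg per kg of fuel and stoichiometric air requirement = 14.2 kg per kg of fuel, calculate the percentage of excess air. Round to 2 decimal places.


Excess air = actual - stoichiometric = 26.9 - 14.2 = 12.70 kg/kg fuel
Excess air % = (excess / stoich) * 100 = (12.70 / 14.2) * 100 = 89.44%
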